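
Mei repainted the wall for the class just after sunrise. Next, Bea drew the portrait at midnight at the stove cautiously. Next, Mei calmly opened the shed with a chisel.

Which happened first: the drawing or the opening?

The connectives place the drawing before the opening.

the drawing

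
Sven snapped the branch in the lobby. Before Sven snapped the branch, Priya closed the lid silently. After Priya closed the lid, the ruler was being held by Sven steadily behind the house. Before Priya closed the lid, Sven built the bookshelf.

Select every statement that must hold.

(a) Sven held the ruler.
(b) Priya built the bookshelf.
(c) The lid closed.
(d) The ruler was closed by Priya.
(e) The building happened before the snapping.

(a), (c), (e)

(a) Entailed — 'hold' is an activity; 'was holding' entails that some holding happened, so 'held' holds.
(b) Not entailed — the passage has Sven building the bookshelf, not Priya.
(c) Entailed — 'Priya closed the lid' is causative; it entails the inchoative 'the lid closed'.
(d) Not entailed — Priya closed the lid, not the ruler; the ruler belongs to the holding event.
(e) Entailed — the narrative places the building before the snapping.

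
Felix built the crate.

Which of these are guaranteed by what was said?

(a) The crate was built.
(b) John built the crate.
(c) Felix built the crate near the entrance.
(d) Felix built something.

(a) Entailed — this follows by dropping conjuncts from the building event's description.
(b) Not entailed — the passage has Felix building the crate, not John.
(c) Not entailed — 'near the entrance' adds information not in the original event.
(d) Entailed — this follows by dropping conjuncts from the building event's description.

(a), (d)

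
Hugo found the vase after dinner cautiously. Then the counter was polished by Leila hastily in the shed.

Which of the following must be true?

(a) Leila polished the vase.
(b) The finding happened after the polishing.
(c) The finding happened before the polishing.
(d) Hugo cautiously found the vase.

(c), (d)

(a) Not entailed — Leila polished the counter, not the vase; the vase belongs to the finding event.
(b) Not entailed — the narrative places the finding before the polishing, not after.
(c) Entailed — the narrative places the finding before the polishing.
(d) Entailed — every conjunct here is already in the original finding event.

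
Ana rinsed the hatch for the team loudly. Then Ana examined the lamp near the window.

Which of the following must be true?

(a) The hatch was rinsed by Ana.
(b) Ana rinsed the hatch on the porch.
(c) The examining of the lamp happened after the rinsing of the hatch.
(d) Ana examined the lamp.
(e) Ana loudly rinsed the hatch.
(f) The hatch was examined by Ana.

(a) Entailed — this follows by dropping conjuncts from the rinsing event's description.
(b) Not entailed — 'on the porch' adds information not in the original event.
(c) Entailed — the narrative places the rinsing before the examining.
(d) Entailed — every conjunct here is already in the original examining event.
(e) Entailed — this follows by dropping conjuncts from the rinsing event's description.
(f) Not entailed — Ana examined the lamp, not the hatch; the hatch belongs to the rinsing event.

(a), (c), (d), (e)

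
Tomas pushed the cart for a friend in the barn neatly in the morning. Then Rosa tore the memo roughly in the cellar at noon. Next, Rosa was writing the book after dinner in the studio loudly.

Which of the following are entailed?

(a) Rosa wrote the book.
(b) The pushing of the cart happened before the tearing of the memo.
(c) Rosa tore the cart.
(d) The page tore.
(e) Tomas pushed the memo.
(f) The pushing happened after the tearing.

(b)

(a) Not entailed — 'was writing' is progressive on an accomplishment; it does not entail the completed 'wrote'.
(b) Entailed — the narrative places the pushing before the tearing.
(c) Not entailed — Rosa tore the memo, not the cart; the cart belongs to the pushing event.
(d) Not entailed — the memo is what tore, not the page.
(e) Not entailed — Tomas pushed the cart, not the memo; the memo belongs to the tearing event.
(f) Not entailed — the narrative places the pushing before the tearing, not after.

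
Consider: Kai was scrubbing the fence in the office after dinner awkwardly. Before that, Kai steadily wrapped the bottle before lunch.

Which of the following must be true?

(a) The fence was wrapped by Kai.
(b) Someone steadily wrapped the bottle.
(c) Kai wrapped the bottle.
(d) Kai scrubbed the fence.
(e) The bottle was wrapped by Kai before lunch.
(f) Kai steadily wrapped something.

(b), (c), (d), (e), (f)

(a) Not entailed — Kai wrapped the bottle, not the fence; the fence belongs to the scrubbing event.
(b) Entailed — this follows by dropping conjuncts from the wrapping event's description.
(c) Entailed — the original entails any weakening of itself; this just drops 'steadily', 'before lunch'.
(d) Entailed — 'scrub' is an activity; 'was scrubbing' entails that some scrubbing happened, so 'scrubbed' holds.
(e) Entailed — every conjunct here is already in the original wrapping event.
(f) Entailed — dropping 'before lunch' and generalizing the patient leaves a sub-description the original still satisfies.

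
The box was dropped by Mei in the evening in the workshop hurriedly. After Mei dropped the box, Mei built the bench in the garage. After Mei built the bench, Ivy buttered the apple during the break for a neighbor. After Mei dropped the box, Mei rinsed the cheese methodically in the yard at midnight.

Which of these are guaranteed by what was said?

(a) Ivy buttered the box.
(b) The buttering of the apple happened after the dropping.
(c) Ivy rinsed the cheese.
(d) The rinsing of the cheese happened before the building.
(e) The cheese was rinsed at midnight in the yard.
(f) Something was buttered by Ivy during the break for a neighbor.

(a) Not entailed — Ivy buttered the apple, not the box; the box belongs to the dropping event.
(b) Entailed — the narrative places the dropping before the buttering.
(c) Not entailed — the passage has Mei rinsing the cheese, not Ivy.
(d) Not entailed — the narrative doesn't order the rinsing relative to the building.
(e) Entailed — dropping 'methodically' and generalizing the agent leaves a sub-description the original still satisfies.
(f) Entailed — the original entails any weakening of itself; this just generalizes the patient.

(b), (e), (f)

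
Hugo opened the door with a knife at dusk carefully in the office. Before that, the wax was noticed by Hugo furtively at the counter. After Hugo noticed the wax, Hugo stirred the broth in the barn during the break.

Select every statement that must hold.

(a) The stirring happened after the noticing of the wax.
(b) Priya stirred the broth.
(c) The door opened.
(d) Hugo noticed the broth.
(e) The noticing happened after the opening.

(a), (c)

(a) Entailed — the narrative places the noticing before the stirring.
(b) Not entailed — the passage has Hugo stirring the broth, not Priya.
(c) Entailed — 'Hugo opened the door' is causative; it entails the inchoative 'the door opened'.
(d) Not entailed — Hugo noticed the wax, not the broth; the broth belongs to the stirring event.
(e) Not entailed — the narrative places the noticing before the opening, not after.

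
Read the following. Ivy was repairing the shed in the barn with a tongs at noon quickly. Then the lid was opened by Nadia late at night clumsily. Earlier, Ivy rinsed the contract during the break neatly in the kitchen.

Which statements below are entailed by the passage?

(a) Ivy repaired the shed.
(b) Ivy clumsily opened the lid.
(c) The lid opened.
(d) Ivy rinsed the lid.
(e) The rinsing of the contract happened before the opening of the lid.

(c), (e)

(a) Not entailed — 'was repairing' is progressive on an accomplishment; it does not entail the completed 'repaired'.
(b) Not entailed — the passage has Nadia opening the lid, not Ivy.
(c) Entailed — 'Nadia opened the lid' is causative; it entails the inchoative 'the lid opened'.
(d) Not entailed — Ivy rinsed the contract, not the lid; the lid belongs to the opening event.
(e) Entailed — the narrative places the rinsing before the opening.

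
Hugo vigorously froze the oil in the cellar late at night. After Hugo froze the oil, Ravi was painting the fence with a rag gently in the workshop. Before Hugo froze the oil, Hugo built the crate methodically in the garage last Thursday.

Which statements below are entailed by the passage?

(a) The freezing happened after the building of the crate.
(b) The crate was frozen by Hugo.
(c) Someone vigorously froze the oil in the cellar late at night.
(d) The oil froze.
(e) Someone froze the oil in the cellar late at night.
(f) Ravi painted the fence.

(a), (c), (d), (e)

(a) Entailed — the narrative places the building before the freezing.
(b) Not entailed — Hugo froze the oil, not the crate; the crate belongs to the building event.
(c) Entailed — this follows by dropping conjuncts from the freezing event's description.
(d) Entailed — 'Hugo froze the oil' is causative; it entails the inchoative 'the oil froze'.
(e) Entailed — dropping 'vigorously' and generalizing the agent leaves a sub-description the original still satisfies.
(f) Not entailed — 'was painting' is progressive on an accomplishment; it does not entail the completed 'painted'.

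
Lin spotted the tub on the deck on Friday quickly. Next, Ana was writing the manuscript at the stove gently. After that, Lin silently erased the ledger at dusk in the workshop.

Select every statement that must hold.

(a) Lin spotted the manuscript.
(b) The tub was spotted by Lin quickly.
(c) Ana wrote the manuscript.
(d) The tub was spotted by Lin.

(b), (d)

(a) Not entailed — Lin spotted the tub, not the manuscript; the manuscript belongs to the writing event.
(b) Entailed — every conjunct here is already in the original spotting event.
(c) Not entailed — 'was writing' is progressive on an accomplishment; it does not entail the completed 'wrote'.
(d) Entailed — the original entails any weakening of itself; this just drops 'on the deck', 'on Friday', 'quickly'.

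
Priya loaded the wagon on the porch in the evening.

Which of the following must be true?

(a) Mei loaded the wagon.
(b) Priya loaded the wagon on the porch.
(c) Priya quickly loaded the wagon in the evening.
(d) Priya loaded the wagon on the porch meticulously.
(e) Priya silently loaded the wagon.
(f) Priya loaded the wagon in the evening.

(b), (f)

(a) Not entailed — the passage has Priya loading the wagon, not Mei.
(b) Entailed — the original entails any weakening of itself; this just drops 'in the evening'.
(c) Not entailed — 'quickly' adds information not in the original event.
(d) Not entailed — 'meticulously' adds information not in the original event.
(e) Not entailed — 'silently' adds information not in the original event.
(f) Entailed — every conjunct here is already in the original loading event.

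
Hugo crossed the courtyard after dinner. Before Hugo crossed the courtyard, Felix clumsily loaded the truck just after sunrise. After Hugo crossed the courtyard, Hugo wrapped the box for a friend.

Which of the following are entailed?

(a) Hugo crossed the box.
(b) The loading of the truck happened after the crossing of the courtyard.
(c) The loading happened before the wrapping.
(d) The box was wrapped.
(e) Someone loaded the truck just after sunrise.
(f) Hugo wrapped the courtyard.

(a) Not entailed — Hugo crossed the courtyard, not the box; the box belongs to the wrapping event.
(b) Not entailed — the narrative places the loading before the crossing, not after.
(c) Entailed — the narrative places the loading before the wrapping.
(d) Entailed — this follows by dropping conjuncts from the wrapping event's description.
(e) Entailed — this follows by dropping conjuncts from the loading event's description.
(f) Not entailed — Hugo wrapped the box, not the courtyard; the courtyard belongs to the crossing event.

(c), (d), (e)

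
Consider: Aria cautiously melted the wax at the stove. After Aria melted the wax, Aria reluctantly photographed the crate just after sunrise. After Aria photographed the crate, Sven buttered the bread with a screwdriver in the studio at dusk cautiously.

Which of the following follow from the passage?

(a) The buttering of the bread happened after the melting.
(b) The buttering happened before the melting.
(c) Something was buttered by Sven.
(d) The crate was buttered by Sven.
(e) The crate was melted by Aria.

(a), (c)

(a) Entailed — the narrative places the melting before the buttering.
(b) Not entailed — the narrative places the melting before the buttering, not after.
(c) Entailed — this follows by dropping conjuncts from the buttering event's description.
(d) Not entailed — Sven buttered the bread, not the crate; the crate belongs to the photographing event.
(e) Not entailed — Aria melted the wax, not the crate; the crate belongs to the photographing event.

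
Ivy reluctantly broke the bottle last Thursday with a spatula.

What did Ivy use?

'with a spatula' marks the instrument of the breaking event.

a spatula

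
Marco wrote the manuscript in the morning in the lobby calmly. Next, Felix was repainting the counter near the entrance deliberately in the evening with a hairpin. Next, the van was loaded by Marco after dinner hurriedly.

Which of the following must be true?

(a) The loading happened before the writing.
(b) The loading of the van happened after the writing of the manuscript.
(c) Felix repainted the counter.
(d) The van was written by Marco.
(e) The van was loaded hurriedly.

(a) Not entailed — the narrative places the writing before the loading, not after.
(b) Entailed — the narrative places the writing before the loading.
(c) Not entailed — 'was repainting' is progressive on an accomplishment; it does not entail the completed 'repainted'.
(d) Not entailed — Marco wrote the manuscript, not the van; the van belongs to the loading event.
(e) Entailed — the original entails any weakening of itself; this just drops 'after dinner' and generalizes the agent.

(b), (e)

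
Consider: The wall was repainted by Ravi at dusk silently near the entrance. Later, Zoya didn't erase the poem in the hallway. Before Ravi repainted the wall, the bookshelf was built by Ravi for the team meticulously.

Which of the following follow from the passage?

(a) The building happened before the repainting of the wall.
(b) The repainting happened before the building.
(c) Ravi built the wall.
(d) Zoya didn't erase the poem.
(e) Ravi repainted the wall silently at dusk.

(a) Entailed — the narrative places the building before the repainting.
(b) Not entailed — the narrative places the building before the repainting, not after.
(c) Not entailed — Ravi built the bookshelf, not the wall; the wall belongs to the repainting event.
(d) Not entailed — dropping 'in the hallway' under negation is not valid — the original leaves open that Zoya erased the poem some other way.
(e) Entailed — dropping 'near the entrance' leaves a sub-description the original still satisfies.

(a), (e)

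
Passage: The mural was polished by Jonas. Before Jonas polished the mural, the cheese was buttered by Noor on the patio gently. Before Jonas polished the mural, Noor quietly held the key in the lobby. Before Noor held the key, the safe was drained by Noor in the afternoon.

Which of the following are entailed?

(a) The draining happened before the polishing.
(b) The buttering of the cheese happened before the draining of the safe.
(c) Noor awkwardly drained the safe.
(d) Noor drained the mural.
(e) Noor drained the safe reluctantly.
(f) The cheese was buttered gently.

(a), (f)

(a) Entailed — the narrative places the draining before the polishing.
(b) Not entailed — the narrative doesn't order the buttering relative to the draining.
(c) Not entailed — 'awkwardly' adds information not in the original event.
(d) Not entailed — Noor drained the safe, not the mural; the mural belongs to the polishing event.
(e) Not entailed — 'reluctantly' adds information not in the original event.
(f) Entailed — this follows by dropping conjuncts from the buttering event's description.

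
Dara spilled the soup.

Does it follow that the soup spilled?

yes

'Dara spilled the soup' is the causative; it entails the inchoative 'the soup spilled'.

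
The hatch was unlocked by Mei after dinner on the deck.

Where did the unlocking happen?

on the deck

'on the deck' marks the location of the unlocking event.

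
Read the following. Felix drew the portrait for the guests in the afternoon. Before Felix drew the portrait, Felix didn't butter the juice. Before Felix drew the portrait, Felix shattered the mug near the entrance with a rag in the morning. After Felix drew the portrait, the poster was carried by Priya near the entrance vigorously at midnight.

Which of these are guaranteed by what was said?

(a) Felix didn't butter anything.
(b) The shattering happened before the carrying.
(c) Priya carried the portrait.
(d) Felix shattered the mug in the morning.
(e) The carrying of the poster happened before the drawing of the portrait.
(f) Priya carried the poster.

(a) Not entailed — the original only denies this specific event; Felix may have buttered something else.
(b) Entailed — the narrative places the shattering before the carrying.
(c) Not entailed — Priya carried the poster, not the portrait; the portrait belongs to the drawing event.
(d) Entailed — dropping 'with a rag', 'near the entrance' leaves a sub-description the original still satisfies.
(e) Not entailed — the narrative places the drawing before the carrying, not after.
(f) Entailed — dropping 'near the entrance', 'vigorously', 'at midnight' leaves a sub-description the original still satisfies.

(b), (d), (f)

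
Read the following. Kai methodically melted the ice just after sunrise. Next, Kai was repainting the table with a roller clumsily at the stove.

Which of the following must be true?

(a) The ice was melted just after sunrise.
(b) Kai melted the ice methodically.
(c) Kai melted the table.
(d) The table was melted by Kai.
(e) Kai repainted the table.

(a) Entailed — the original entails any weakening of itself; this just drops 'methodically' and generalizes the agent.
(b) Entailed — this follows by dropping conjuncts from the melting event's description.
(c) Not entailed — Kai melted the ice, not the table; the table belongs to the repainting event.
(d) Not entailed — Kai melted the ice, not the table; the table belongs to the repainting event.
(e) Not entailed — 'was repainting' is progressive on an accomplishment; it does not entail the completed 'repainted'.

(a), (b)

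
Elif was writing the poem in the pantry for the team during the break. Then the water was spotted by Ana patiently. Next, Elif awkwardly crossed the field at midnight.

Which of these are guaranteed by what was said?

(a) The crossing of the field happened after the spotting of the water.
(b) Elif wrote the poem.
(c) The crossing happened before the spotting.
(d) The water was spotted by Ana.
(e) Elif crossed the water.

(a) Entailed — the narrative places the spotting before the crossing.
(b) Not entailed — 'was writing' is progressive on an accomplishment; it does not entail the completed 'wrote'.
(c) Not entailed — the narrative places the spotting before the crossing, not after.
(d) Entailed — the original entails any weakening of itself; this just drops 'patiently'.
(e) Not entailed — Elif crossed the field, not the water; the water belongs to the spotting event.

(a), (d)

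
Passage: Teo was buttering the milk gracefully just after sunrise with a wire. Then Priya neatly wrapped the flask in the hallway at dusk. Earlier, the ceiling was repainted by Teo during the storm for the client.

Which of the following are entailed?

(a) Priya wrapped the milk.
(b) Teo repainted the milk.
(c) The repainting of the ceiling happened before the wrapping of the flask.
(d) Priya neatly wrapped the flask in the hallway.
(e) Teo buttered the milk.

(c), (d)

(a) Not entailed — Priya wrapped the flask, not the milk; the milk belongs to the buttering event.
(b) Not entailed — Teo repainted the ceiling, not the milk; the milk belongs to the buttering event.
(c) Entailed — the narrative places the repainting before the wrapping.
(d) Entailed — dropping 'at dusk' leaves a sub-description the original still satisfies.
(e) Not entailed — 'was buttering' is progressive on an accomplishment; it does not entail the completed 'buttered'.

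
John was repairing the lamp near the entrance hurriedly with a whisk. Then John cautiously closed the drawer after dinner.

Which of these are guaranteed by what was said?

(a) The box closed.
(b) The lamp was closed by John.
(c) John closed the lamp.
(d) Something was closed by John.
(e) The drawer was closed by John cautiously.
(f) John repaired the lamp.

(d), (e)

(a) Not entailed — the drawer is what closed, not the box.
(b) Not entailed — John closed the drawer, not the lamp; the lamp belongs to the repairing event.
(c) Not entailed — John closed the drawer, not the lamp; the lamp belongs to the repairing event.
(d) Entailed — the original entails any weakening of itself; this just drops 'after dinner', 'cautiously' and generalizes the patient.
(e) Entailed — this follows by dropping conjuncts from the closing event's description.
(f) Not entailed — 'was repairing' is progressive on an accomplishment; it does not entail the completed 'repaired'.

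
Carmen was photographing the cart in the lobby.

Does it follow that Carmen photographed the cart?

'was photographing' is progressive; for an accomplishment like 'photograph the cart', it doesn't entail completion.

no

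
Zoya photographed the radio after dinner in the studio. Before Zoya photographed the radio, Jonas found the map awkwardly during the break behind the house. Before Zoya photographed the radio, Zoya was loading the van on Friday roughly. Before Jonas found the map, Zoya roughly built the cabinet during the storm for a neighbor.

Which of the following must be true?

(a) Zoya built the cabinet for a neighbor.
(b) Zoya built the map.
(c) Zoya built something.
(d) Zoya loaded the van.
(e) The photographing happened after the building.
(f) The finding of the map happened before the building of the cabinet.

(a), (c), (e)

(a) Entailed — dropping 'during the storm', 'roughly' leaves a sub-description the original still satisfies.
(b) Not entailed — Zoya built the cabinet, not the map; the map belongs to the finding event.
(c) Entailed — every conjunct here is already in the original building event.
(d) Not entailed — 'was loading' is progressive on an accomplishment; it does not entail the completed 'loaded'.
(e) Entailed — the narrative places the building before the photographing.
(f) Not entailed — the narrative places the building before the finding, not after.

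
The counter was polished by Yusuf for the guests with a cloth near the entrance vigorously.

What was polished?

'the counter' marks the patient of the polishing event.

the counter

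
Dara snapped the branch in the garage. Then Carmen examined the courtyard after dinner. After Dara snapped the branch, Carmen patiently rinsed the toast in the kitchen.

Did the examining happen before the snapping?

The narrative orders the snapping before the examining.

no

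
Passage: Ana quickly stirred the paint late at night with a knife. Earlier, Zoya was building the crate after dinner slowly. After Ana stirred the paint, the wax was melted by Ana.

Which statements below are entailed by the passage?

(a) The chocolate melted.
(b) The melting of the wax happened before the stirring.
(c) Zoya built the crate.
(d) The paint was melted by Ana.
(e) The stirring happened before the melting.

(a) Not entailed — the wax is what melted, not the chocolate.
(b) Not entailed — the narrative places the stirring before the melting, not after.
(c) Not entailed — 'was building' is progressive on an accomplishment; it does not entail the completed 'built'.
(d) Not entailed — Ana melted the wax, not the paint; the paint belongs to the stirring event.
(e) Entailed — the narrative places the stirring before the melting.

(e)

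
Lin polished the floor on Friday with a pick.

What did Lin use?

a pick

'with a pick' marks the instrument of the polishing event.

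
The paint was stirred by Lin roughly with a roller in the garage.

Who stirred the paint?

'Lin' marks the agent of the stirring event.

Lin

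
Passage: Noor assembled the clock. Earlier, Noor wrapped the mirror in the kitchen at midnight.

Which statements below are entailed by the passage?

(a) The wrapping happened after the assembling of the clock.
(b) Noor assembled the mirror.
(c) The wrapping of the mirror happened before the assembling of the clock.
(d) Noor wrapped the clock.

(a) Not entailed — the narrative places the wrapping before the assembling, not after.
(b) Not entailed — Noor assembled the clock, not the mirror; the mirror belongs to the wrapping event.
(c) Entailed — the narrative places the wrapping before the assembling.
(d) Not entailed — Noor wrapped the mirror, not the clock; the clock belongs to the assembling event.

(c)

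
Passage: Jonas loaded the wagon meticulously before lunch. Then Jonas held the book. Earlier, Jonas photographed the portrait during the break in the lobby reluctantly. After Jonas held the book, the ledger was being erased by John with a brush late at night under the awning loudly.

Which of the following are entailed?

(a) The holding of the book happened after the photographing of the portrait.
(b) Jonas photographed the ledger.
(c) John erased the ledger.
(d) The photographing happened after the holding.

(a)

(a) Entailed — the narrative places the photographing before the holding.
(b) Not entailed — Jonas photographed the portrait, not the ledger; the ledger belongs to the erasing event.
(c) Not entailed — 'was erasing' is progressive on an accomplishment; it does not entail the completed 'erased'.
(d) Not entailed — the narrative places the photographing before the holding, not after.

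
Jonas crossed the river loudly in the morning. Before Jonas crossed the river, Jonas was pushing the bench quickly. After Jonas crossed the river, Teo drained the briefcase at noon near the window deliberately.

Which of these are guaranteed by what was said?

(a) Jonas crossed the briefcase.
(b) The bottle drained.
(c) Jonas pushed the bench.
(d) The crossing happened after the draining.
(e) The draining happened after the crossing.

(c), (e)

(a) Not entailed — Jonas crossed the river, not the briefcase; the briefcase belongs to the draining event.
(b) Not entailed — the briefcase is what drained, not the bottle.
(c) Entailed — 'push' is an activity; 'was pushing' entails that some pushing happened, so 'pushed' holds.
(d) Not entailed — the narrative places the crossing before the draining, not after.
(e) Entailed — the narrative places the crossing before the draining.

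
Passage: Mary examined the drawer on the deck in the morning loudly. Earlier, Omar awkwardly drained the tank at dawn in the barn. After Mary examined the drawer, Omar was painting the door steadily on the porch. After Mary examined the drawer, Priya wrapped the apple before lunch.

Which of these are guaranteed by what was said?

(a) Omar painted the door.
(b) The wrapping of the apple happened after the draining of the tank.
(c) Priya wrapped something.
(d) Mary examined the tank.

(a) Not entailed — 'was painting' is progressive on an accomplishment; it does not entail the completed 'painted'.
(b) Entailed — the narrative places the draining before the wrapping.
(c) Entailed — every conjunct here is already in the original wrapping event.
(d) Not entailed — Mary examined the drawer, not the tank; the tank belongs to the draining event.

(b), (c)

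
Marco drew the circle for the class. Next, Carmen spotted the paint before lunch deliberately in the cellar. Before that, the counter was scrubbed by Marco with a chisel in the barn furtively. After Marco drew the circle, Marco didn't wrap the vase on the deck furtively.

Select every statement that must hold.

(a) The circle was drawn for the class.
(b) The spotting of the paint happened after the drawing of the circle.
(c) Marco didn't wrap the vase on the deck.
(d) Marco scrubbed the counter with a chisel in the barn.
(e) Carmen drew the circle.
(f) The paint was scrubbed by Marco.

(a), (b), (d)

(a) Entailed — the original entails any weakening of itself; this just generalizes the agent.
(b) Entailed — the narrative places the drawing before the spotting.
(c) Not entailed — dropping 'furtively' under negation is not valid — the original leaves open that Marco wrapped the vase some other way.
(d) Entailed — dropping 'furtively' leaves a sub-description the original still satisfies.
(e) Not entailed — the passage has Marco drawing the circle, not Carmen.
(f) Not entailed — Marco scrubbed the counter, not the paint; the paint belongs to the spotting event.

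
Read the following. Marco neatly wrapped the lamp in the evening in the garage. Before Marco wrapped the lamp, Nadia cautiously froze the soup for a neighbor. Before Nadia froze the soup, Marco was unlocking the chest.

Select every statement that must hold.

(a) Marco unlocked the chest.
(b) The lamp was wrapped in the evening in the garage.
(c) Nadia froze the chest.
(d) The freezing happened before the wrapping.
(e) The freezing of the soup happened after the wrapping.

(b), (d)

(a) Not entailed — 'was unlocking' is progressive on an accomplishment; it does not entail the completed 'unlocked'.
(b) Entailed — this follows by dropping conjuncts from the wrapping event's description.
(c) Not entailed — Nadia froze the soup, not the chest; the chest belongs to the unlocking event.
(d) Entailed — the narrative places the freezing before the wrapping.
(e) Not entailed — the narrative places the freezing before the wrapping, not after.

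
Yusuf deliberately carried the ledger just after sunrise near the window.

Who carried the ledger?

'Yusuf' marks the agent of the carrying event.

Yusuf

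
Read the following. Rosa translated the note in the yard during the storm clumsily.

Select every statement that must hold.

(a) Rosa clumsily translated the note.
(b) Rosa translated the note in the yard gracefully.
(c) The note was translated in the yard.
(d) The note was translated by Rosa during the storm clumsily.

(a) Entailed — every conjunct here is already in the original translating event.
(b) Not entailed — 'gracefully' adds a manner not in (and inconsistent with) the original.
(c) Entailed — this follows by dropping conjuncts from the translating event's description.
(d) Entailed — this follows by dropping conjuncts from the translating event's description.

(a), (c), (d)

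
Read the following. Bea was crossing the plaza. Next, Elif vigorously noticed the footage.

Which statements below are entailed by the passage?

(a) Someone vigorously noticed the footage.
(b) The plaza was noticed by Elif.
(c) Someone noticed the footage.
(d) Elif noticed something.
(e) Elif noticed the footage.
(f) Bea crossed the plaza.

(a), (c), (d), (e)

(a) Entailed — every conjunct here is already in the original noticing event.
(b) Not entailed — Elif noticed the footage, not the plaza; the plaza belongs to the crossing event.
(c) Entailed — every conjunct here is already in the original noticing event.
(d) Entailed — dropping 'vigorously' and generalizing the patient leaves a sub-description the original still satisfies.
(e) Entailed — dropping 'vigorously' leaves a sub-description the original still satisfies.
(f) Not entailed — 'was crossing' is progressive on an accomplishment; it does not entail the completed 'crossed'.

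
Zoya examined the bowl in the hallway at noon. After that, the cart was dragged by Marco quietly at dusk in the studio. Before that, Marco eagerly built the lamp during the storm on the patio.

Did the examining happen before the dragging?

yes

The narrative orders the examining before the dragging.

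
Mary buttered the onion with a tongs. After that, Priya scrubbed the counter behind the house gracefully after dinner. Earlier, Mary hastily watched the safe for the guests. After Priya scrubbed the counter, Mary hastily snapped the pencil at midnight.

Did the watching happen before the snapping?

yes

The narrative orders the watching before the snapping.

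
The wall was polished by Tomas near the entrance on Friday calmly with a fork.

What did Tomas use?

a fork

'with a fork' marks the instrument of the polishing event.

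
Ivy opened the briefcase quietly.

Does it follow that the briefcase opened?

'Ivy opened the briefcase' is the causative; it entails the inchoative 'the briefcase opened'.

yes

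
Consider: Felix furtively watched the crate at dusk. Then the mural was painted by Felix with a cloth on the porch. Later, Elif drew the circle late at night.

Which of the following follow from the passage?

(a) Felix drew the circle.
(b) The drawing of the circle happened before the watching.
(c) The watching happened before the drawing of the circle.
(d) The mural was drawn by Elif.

(c)

(a) Not entailed — the passage has Elif drawing the circle, not Felix.
(b) Not entailed — the narrative places the watching before the drawing, not after.
(c) Entailed — the narrative places the watching before the drawing.
(d) Not entailed — Elif drew the circle, not the mural; the mural belongs to the painting event.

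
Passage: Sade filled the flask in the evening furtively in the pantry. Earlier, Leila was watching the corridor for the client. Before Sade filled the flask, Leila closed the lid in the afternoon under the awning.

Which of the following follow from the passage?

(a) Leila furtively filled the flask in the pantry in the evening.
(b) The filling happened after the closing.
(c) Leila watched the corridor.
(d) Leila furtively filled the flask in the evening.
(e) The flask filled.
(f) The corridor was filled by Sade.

(b), (c), (e)

(a) Not entailed — the passage has Sade filling the flask, not Leila.
(b) Entailed — the narrative places the closing before the filling.
(c) Entailed — 'watch' is an activity; 'was watching' entails that some watching happened, so 'watched' holds.
(d) Not entailed — the passage has Sade filling the flask, not Leila.
(e) Entailed — 'Sade filled the flask' is causative; it entails the inchoative 'the flask filled'.
(f) Not entailed — Sade filled the flask, not the corridor; the corridor belongs to the watching event.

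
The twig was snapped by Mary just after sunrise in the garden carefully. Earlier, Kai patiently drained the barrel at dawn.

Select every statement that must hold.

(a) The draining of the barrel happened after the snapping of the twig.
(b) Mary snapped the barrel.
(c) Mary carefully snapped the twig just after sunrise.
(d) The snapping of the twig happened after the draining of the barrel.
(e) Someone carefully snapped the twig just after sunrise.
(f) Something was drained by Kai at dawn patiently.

(c), (d), (e), (f)

(a) Not entailed — the narrative places the draining before the snapping, not after.
(b) Not entailed — Mary snapped the twig, not the barrel; the barrel belongs to the draining event.
(c) Entailed — the original entails any weakening of itself; this just drops 'in the garden'.
(d) Entailed — the narrative places the draining before the snapping.
(e) Entailed — the original entails any weakening of itself; this just drops 'in the garden' and generalizes the agent.
(f) Entailed — generalizing the patient leaves a sub-description the original still satisfies.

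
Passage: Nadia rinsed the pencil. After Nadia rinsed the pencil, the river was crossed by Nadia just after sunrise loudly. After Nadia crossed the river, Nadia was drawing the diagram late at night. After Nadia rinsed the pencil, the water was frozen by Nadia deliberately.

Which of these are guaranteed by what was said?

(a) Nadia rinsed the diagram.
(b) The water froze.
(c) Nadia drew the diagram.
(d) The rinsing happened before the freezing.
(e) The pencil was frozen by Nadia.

(b), (d)

(a) Not entailed — Nadia rinsed the pencil, not the diagram; the diagram belongs to the drawing event.
(b) Entailed — 'Nadia froze the water' is causative; it entails the inchoative 'the water froze'.
(c) Not entailed — 'was drawing' is progressive on an accomplishment; it does not entail the completed 'drew'.
(d) Entailed — the narrative places the rinsing before the freezing.
(e) Not entailed — Nadia froze the water, not the pencil; the pencil belongs to the rinsing event.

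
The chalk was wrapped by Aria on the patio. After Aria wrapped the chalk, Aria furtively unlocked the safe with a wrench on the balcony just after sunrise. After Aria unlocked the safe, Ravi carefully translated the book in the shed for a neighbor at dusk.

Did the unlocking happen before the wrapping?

The narrative orders the wrapping before the unlocking.

no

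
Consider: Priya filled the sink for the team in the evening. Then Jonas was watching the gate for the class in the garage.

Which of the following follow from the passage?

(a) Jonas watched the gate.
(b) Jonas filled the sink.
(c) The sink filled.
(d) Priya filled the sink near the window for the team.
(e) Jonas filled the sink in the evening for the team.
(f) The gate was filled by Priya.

(a) Entailed — 'watch' is an activity; 'was watching' entails that some watching happened, so 'watched' holds.
(b) Not entailed — the passage has Priya filling the sink, not Jonas.
(c) Entailed — 'Priya filled the sink' is causative; it entails the inchoative 'the sink filled'.
(d) Not entailed — 'near the window' adds information not in the original event.
(e) Not entailed — the passage has Priya filling the sink, not Jonas.
(f) Not entailed — Priya filled the sink, not the gate; the gate belongs to the watching event.

(a), (c)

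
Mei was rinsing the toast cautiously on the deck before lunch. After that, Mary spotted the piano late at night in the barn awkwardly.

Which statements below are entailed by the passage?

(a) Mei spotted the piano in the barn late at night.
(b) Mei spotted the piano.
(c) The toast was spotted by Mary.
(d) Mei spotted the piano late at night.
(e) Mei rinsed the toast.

(e)

(a) Not entailed — the passage has Mary spotting the piano, not Mei.
(b) Not entailed — the passage has Mary spotting the piano, not Mei.
(c) Not entailed — Mary spotted the piano, not the toast; the toast belongs to the rinsing event.
(d) Not entailed — the passage has Mary spotting the piano, not Mei.
(e) Entailed — 'rinse' is an activity; 'was rinsing' entails that some rinsing happened, so 'rinsed' holds.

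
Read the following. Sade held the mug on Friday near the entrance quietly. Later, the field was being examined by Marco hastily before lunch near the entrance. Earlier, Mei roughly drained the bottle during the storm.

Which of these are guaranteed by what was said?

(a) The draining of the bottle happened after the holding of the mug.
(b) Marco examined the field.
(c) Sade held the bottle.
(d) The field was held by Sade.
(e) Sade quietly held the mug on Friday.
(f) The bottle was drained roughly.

(b), (e), (f)

(a) Not entailed — the narrative doesn't order the holding relative to the draining.
(b) Entailed — 'examine' is an activity; 'was examining' entails that some examining happened, so 'examined' holds.
(c) Not entailed — Sade held the mug, not the bottle; the bottle belongs to the draining event.
(d) Not entailed — Sade held the mug, not the field; the field belongs to the examining event.
(e) Entailed — the original entails any weakening of itself; this just drops 'near the entrance'.
(f) Entailed — every conjunct here is already in the original draining event.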